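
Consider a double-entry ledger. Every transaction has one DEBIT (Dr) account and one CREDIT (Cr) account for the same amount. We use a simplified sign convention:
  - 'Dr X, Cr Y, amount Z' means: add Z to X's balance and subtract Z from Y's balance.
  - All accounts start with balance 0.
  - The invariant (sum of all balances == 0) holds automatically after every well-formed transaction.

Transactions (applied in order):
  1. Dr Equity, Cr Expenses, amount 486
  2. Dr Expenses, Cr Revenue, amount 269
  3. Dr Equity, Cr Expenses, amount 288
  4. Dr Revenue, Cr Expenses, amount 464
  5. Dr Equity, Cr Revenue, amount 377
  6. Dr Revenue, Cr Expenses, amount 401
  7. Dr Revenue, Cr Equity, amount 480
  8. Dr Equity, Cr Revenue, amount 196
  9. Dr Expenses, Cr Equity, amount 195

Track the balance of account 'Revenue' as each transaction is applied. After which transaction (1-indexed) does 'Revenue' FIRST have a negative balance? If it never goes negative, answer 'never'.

Answer: 2

Derivation:
After txn 1: Revenue=0
After txn 2: Revenue=-269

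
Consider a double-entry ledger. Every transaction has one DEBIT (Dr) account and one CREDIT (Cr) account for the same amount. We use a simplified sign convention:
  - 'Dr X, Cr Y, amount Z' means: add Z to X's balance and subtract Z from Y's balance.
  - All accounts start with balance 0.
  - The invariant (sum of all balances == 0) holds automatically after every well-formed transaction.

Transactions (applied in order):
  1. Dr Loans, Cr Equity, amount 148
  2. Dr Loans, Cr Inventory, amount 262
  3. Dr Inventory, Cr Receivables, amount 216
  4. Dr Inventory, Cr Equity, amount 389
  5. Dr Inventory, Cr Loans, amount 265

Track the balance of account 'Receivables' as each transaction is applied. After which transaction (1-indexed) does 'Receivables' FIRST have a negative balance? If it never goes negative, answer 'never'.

Answer: 3

Derivation:
After txn 1: Receivables=0
After txn 2: Receivables=0
After txn 3: Receivables=-216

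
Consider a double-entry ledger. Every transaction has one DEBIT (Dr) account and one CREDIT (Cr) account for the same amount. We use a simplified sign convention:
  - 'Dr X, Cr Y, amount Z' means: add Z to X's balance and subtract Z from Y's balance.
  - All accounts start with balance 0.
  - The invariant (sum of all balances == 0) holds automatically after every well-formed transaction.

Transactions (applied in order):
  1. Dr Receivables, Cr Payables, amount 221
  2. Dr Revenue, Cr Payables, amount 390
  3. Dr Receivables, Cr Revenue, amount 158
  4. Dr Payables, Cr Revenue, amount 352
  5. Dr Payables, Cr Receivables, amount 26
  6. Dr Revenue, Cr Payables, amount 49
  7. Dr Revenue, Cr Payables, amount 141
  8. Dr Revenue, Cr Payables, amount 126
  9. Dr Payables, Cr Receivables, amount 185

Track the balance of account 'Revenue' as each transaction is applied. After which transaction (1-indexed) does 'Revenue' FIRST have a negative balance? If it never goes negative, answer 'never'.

Answer: 4

Derivation:
After txn 1: Revenue=0
After txn 2: Revenue=390
After txn 3: Revenue=232
After txn 4: Revenue=-120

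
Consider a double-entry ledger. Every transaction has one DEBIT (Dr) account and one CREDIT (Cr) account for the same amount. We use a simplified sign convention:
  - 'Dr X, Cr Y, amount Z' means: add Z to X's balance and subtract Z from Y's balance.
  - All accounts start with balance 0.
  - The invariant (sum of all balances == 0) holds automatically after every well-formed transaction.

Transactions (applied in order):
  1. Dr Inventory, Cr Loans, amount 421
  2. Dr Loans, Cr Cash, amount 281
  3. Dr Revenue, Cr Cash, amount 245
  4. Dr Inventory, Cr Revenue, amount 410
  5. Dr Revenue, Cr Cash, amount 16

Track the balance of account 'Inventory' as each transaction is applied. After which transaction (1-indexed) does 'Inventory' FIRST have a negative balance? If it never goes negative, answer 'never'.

After txn 1: Inventory=421
After txn 2: Inventory=421
After txn 3: Inventory=421
After txn 4: Inventory=831
After txn 5: Inventory=831

Answer: never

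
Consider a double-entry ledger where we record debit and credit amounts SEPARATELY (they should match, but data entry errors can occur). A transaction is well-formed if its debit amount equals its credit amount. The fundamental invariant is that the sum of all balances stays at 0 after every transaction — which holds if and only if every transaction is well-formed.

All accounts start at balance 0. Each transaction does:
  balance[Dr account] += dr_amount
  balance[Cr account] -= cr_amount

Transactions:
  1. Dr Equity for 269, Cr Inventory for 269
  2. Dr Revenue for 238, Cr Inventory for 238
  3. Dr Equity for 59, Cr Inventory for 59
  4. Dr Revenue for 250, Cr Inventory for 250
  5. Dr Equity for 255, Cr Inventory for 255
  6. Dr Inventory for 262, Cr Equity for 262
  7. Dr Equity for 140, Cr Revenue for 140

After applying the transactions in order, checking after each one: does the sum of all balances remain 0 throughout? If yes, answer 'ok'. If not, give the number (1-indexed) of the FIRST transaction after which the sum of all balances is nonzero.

After txn 1: dr=269 cr=269 sum_balances=0
After txn 2: dr=238 cr=238 sum_balances=0
After txn 3: dr=59 cr=59 sum_balances=0
After txn 4: dr=250 cr=250 sum_balances=0
After txn 5: dr=255 cr=255 sum_balances=0
After txn 6: dr=262 cr=262 sum_balances=0
After txn 7: dr=140 cr=140 sum_balances=0

Answer: ok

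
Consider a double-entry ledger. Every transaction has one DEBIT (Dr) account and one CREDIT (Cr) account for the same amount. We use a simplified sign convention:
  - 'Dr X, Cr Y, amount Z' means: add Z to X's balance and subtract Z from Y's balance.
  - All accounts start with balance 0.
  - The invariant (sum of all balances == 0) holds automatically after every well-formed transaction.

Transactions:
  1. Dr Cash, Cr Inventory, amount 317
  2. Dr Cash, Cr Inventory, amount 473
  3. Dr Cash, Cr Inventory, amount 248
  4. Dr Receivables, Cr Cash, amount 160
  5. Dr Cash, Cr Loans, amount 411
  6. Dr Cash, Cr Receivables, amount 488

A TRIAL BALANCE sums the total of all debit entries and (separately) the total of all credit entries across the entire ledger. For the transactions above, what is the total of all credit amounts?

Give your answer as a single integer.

Txn 1: credit+=317
Txn 2: credit+=473
Txn 3: credit+=248
Txn 4: credit+=160
Txn 5: credit+=411
Txn 6: credit+=488
Total credits = 2097

Answer: 2097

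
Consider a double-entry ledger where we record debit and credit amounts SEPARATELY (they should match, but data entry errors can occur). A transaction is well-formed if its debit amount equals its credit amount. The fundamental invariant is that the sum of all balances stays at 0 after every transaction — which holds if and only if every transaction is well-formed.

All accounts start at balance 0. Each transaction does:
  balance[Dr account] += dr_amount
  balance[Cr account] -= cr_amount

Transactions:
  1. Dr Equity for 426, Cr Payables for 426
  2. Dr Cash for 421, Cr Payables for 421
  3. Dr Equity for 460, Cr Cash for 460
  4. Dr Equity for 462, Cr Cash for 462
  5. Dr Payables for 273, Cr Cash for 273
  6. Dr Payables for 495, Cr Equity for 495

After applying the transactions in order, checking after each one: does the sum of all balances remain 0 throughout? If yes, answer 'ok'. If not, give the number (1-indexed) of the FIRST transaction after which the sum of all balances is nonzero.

After txn 1: dr=426 cr=426 sum_balances=0
After txn 2: dr=421 cr=421 sum_balances=0
After txn 3: dr=460 cr=460 sum_balances=0
After txn 4: dr=462 cr=462 sum_balances=0
After txn 5: dr=273 cr=273 sum_balances=0
After txn 6: dr=495 cr=495 sum_balances=0

Answer: ok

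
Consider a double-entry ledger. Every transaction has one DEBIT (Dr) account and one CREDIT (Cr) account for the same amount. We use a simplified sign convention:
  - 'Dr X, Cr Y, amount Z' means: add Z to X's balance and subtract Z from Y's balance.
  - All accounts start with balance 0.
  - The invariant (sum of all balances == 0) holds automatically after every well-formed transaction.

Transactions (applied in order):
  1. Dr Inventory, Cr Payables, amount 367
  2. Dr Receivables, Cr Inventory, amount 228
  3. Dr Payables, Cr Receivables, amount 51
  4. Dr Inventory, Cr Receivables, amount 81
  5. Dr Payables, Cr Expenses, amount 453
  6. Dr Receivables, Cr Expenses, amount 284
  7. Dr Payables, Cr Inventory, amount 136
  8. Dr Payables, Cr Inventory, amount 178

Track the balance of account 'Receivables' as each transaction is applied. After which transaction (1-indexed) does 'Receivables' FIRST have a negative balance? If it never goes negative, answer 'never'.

After txn 1: Receivables=0
After txn 2: Receivables=228
After txn 3: Receivables=177
After txn 4: Receivables=96
After txn 5: Receivables=96
After txn 6: Receivables=380
After txn 7: Receivables=380
After txn 8: Receivables=380

Answer: never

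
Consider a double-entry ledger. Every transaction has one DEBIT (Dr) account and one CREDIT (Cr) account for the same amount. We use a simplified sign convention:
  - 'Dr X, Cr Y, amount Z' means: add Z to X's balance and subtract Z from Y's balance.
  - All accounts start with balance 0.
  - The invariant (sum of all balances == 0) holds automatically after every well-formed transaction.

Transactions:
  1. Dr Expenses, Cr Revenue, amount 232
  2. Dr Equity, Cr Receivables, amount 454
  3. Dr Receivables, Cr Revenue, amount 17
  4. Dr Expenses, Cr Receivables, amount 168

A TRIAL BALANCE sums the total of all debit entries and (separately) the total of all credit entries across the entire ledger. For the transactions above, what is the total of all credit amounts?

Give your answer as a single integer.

Answer: 871

Derivation:
Txn 1: credit+=232
Txn 2: credit+=454
Txn 3: credit+=17
Txn 4: credit+=168
Total credits = 871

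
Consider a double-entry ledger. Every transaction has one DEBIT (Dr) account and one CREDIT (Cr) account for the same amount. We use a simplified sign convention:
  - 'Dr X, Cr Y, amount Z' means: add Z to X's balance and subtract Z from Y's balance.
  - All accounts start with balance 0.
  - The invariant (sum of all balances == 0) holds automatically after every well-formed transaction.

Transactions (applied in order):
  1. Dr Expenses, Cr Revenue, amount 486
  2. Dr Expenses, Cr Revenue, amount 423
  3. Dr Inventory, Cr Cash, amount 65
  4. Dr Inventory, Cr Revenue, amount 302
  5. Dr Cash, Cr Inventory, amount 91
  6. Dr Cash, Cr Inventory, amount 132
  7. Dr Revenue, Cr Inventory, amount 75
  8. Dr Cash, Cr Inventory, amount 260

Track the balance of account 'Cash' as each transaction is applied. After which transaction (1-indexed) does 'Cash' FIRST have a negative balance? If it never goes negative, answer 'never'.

Answer: 3

Derivation:
After txn 1: Cash=0
After txn 2: Cash=0
After txn 3: Cash=-65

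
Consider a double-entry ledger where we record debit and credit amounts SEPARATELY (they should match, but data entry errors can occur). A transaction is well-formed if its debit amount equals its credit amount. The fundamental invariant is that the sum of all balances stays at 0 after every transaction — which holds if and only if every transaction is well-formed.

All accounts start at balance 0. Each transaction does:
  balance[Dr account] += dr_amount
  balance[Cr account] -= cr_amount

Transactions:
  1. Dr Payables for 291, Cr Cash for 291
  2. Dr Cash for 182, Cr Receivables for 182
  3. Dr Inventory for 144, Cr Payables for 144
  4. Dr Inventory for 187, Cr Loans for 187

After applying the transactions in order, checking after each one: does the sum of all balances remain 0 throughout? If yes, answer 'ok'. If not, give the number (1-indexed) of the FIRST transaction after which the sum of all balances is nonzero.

Answer: ok

Derivation:
After txn 1: dr=291 cr=291 sum_balances=0
After txn 2: dr=182 cr=182 sum_balances=0
After txn 3: dr=144 cr=144 sum_balances=0
After txn 4: dr=187 cr=187 sum_balances=0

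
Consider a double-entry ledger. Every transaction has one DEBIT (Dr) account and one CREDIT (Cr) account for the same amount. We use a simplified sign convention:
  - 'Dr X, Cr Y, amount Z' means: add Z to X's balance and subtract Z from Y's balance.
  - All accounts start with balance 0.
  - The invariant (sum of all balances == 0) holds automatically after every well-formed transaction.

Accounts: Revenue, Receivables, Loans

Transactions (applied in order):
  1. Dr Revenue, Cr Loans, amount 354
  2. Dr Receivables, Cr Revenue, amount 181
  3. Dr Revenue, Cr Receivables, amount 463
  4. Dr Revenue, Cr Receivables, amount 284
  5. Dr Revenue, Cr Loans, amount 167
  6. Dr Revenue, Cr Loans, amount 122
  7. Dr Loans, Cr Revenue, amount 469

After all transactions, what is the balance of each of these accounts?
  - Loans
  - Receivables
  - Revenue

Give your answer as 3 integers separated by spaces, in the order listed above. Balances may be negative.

After txn 1 (Dr Revenue, Cr Loans, amount 354): Loans=-354 Revenue=354
After txn 2 (Dr Receivables, Cr Revenue, amount 181): Loans=-354 Receivables=181 Revenue=173
After txn 3 (Dr Revenue, Cr Receivables, amount 463): Loans=-354 Receivables=-282 Revenue=636
After txn 4 (Dr Revenue, Cr Receivables, amount 284): Loans=-354 Receivables=-566 Revenue=920
After txn 5 (Dr Revenue, Cr Loans, amount 167): Loans=-521 Receivables=-566 Revenue=1087
After txn 6 (Dr Revenue, Cr Loans, amount 122): Loans=-643 Receivables=-566 Revenue=1209
After txn 7 (Dr Loans, Cr Revenue, amount 469): Loans=-174 Receivables=-566 Revenue=740

Answer: -174 -566 740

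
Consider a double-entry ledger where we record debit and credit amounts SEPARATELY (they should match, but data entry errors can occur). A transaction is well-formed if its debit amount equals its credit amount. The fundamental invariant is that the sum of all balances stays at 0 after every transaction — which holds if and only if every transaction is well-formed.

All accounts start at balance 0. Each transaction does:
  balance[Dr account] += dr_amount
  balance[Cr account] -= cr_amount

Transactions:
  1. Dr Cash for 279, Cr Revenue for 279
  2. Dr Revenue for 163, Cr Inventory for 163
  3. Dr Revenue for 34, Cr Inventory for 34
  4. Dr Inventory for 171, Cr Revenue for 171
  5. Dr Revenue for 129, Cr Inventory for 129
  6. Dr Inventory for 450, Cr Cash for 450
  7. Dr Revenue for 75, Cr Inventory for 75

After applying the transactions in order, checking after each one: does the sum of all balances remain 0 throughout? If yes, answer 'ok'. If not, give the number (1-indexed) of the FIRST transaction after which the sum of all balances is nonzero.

After txn 1: dr=279 cr=279 sum_balances=0
After txn 2: dr=163 cr=163 sum_balances=0
After txn 3: dr=34 cr=34 sum_balances=0
After txn 4: dr=171 cr=171 sum_balances=0
After txn 5: dr=129 cr=129 sum_balances=0
After txn 6: dr=450 cr=450 sum_balances=0
After txn 7: dr=75 cr=75 sum_balances=0

Answer: ok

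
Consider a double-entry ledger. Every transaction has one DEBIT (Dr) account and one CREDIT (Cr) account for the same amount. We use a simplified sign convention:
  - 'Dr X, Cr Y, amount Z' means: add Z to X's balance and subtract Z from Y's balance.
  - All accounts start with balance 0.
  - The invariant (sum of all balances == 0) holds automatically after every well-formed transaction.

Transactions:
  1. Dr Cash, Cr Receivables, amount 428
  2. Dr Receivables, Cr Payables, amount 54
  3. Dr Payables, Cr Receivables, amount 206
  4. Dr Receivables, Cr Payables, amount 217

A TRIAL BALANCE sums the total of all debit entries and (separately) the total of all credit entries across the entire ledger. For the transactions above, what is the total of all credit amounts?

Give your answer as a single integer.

Txn 1: credit+=428
Txn 2: credit+=54
Txn 3: credit+=206
Txn 4: credit+=217
Total credits = 905

Answer: 905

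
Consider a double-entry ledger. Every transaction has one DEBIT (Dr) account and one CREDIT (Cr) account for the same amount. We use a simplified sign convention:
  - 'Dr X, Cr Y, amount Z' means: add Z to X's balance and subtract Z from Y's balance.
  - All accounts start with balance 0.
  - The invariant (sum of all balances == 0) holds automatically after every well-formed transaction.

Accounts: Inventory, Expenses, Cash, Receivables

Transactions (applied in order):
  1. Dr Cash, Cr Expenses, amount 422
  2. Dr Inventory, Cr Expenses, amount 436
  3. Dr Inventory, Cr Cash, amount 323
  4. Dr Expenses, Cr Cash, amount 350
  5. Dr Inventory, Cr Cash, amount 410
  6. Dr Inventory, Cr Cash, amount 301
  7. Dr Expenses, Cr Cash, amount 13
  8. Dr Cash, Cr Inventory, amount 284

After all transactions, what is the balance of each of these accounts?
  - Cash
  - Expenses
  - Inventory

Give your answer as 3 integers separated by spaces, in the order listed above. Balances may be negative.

Answer: -691 -495 1186

Derivation:
After txn 1 (Dr Cash, Cr Expenses, amount 422): Cash=422 Expenses=-422
After txn 2 (Dr Inventory, Cr Expenses, amount 436): Cash=422 Expenses=-858 Inventory=436
After txn 3 (Dr Inventory, Cr Cash, amount 323): Cash=99 Expenses=-858 Inventory=759
After txn 4 (Dr Expenses, Cr Cash, amount 350): Cash=-251 Expenses=-508 Inventory=759
After txn 5 (Dr Inventory, Cr Cash, amount 410): Cash=-661 Expenses=-508 Inventory=1169
After txn 6 (Dr Inventory, Cr Cash, amount 301): Cash=-962 Expenses=-508 Inventory=1470
After txn 7 (Dr Expenses, Cr Cash, amount 13): Cash=-975 Expenses=-495 Inventory=1470
After txn 8 (Dr Cash, Cr Inventory, amount 284): Cash=-691 Expenses=-495 Inventory=1186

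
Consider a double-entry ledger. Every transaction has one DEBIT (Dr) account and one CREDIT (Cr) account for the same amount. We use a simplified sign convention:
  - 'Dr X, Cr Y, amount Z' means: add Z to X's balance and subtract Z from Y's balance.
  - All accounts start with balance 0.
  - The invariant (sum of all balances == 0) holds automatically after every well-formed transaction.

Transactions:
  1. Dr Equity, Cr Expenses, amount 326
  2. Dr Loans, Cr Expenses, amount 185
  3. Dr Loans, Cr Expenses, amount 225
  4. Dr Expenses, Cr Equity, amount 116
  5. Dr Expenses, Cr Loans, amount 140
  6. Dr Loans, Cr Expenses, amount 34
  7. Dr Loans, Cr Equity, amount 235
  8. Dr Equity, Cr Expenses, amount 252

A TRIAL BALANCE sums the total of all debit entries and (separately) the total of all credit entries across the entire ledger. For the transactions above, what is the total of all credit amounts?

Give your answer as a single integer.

Answer: 1513

Derivation:
Txn 1: credit+=326
Txn 2: credit+=185
Txn 3: credit+=225
Txn 4: credit+=116
Txn 5: credit+=140
Txn 6: credit+=34
Txn 7: credit+=235
Txn 8: credit+=252
Total credits = 1513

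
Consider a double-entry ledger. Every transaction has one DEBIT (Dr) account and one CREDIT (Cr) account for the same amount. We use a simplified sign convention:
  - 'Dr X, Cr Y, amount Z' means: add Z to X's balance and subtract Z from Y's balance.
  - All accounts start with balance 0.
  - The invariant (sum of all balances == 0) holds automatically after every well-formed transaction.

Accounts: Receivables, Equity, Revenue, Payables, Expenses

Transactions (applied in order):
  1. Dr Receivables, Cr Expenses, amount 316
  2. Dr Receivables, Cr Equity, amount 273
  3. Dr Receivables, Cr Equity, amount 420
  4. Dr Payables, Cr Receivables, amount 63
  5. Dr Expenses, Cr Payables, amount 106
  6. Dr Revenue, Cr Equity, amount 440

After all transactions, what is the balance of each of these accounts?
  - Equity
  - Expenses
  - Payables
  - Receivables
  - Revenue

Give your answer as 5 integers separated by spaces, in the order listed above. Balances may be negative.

After txn 1 (Dr Receivables, Cr Expenses, amount 316): Expenses=-316 Receivables=316
After txn 2 (Dr Receivables, Cr Equity, amount 273): Equity=-273 Expenses=-316 Receivables=589
After txn 3 (Dr Receivables, Cr Equity, amount 420): Equity=-693 Expenses=-316 Receivables=1009
After txn 4 (Dr Payables, Cr Receivables, amount 63): Equity=-693 Expenses=-316 Payables=63 Receivables=946
After txn 5 (Dr Expenses, Cr Payables, amount 106): Equity=-693 Expenses=-210 Payables=-43 Receivables=946
After txn 6 (Dr Revenue, Cr Equity, amount 440): Equity=-1133 Expenses=-210 Payables=-43 Receivables=946 Revenue=440

Answer: -1133 -210 -43 946 440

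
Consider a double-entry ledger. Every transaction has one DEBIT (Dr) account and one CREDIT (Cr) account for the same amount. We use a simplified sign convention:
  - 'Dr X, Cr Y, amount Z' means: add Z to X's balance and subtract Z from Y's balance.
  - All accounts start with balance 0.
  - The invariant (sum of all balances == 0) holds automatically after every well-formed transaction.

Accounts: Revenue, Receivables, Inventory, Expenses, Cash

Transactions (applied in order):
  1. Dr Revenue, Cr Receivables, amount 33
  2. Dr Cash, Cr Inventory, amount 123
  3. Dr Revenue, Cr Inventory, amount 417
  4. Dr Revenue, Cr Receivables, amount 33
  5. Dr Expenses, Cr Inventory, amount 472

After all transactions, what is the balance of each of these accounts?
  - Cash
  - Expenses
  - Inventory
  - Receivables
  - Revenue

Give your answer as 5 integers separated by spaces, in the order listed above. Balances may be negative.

Answer: 123 472 -1012 -66 483

Derivation:
After txn 1 (Dr Revenue, Cr Receivables, amount 33): Receivables=-33 Revenue=33
After txn 2 (Dr Cash, Cr Inventory, amount 123): Cash=123 Inventory=-123 Receivables=-33 Revenue=33
After txn 3 (Dr Revenue, Cr Inventory, amount 417): Cash=123 Inventory=-540 Receivables=-33 Revenue=450
After txn 4 (Dr Revenue, Cr Receivables, amount 33): Cash=123 Inventory=-540 Receivables=-66 Revenue=483
After txn 5 (Dr Expenses, Cr Inventory, amount 472): Cash=123 Expenses=472 Inventory=-1012 Receivables=-66 Revenue=483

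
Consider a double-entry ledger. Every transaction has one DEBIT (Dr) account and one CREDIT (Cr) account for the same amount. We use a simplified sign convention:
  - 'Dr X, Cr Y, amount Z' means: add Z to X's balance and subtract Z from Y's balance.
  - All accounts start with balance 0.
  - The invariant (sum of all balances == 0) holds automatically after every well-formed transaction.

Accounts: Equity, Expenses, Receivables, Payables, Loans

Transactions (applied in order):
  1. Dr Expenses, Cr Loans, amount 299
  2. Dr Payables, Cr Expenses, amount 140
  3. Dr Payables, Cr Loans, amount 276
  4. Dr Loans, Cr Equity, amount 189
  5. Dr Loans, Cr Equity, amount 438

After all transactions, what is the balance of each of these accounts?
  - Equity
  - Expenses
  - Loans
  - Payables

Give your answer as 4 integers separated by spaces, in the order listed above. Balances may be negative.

Answer: -627 159 52 416

Derivation:
After txn 1 (Dr Expenses, Cr Loans, amount 299): Expenses=299 Loans=-299
After txn 2 (Dr Payables, Cr Expenses, amount 140): Expenses=159 Loans=-299 Payables=140
After txn 3 (Dr Payables, Cr Loans, amount 276): Expenses=159 Loans=-575 Payables=416
After txn 4 (Dr Loans, Cr Equity, amount 189): Equity=-189 Expenses=159 Loans=-386 Payables=416
After txn 5 (Dr Loans, Cr Equity, amount 438): Equity=-627 Expenses=159 Loans=52 Payables=416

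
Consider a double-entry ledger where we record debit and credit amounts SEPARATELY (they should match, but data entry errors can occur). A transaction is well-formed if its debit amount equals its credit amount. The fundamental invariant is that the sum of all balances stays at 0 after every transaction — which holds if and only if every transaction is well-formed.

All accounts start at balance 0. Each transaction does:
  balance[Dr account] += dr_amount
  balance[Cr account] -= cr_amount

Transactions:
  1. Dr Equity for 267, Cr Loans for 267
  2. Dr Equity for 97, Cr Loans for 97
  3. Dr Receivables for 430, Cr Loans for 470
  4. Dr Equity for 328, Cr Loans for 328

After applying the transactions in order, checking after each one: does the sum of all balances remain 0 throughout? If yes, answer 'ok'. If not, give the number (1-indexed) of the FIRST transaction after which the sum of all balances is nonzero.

Answer: 3

Derivation:
After txn 1: dr=267 cr=267 sum_balances=0
After txn 2: dr=97 cr=97 sum_balances=0
After txn 3: dr=430 cr=470 sum_balances=-40
After txn 4: dr=328 cr=328 sum_balances=-40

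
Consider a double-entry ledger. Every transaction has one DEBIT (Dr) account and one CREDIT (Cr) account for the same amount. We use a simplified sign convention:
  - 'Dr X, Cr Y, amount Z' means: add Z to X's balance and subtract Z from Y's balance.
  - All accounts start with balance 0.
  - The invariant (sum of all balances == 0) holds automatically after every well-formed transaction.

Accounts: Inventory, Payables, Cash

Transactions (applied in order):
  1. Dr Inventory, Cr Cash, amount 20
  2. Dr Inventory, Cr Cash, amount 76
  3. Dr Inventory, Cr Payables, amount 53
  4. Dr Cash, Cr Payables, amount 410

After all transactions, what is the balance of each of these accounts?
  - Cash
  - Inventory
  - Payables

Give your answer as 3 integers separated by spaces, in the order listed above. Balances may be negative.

After txn 1 (Dr Inventory, Cr Cash, amount 20): Cash=-20 Inventory=20
After txn 2 (Dr Inventory, Cr Cash, amount 76): Cash=-96 Inventory=96
After txn 3 (Dr Inventory, Cr Payables, amount 53): Cash=-96 Inventory=149 Payables=-53
After txn 4 (Dr Cash, Cr Payables, amount 410): Cash=314 Inventory=149 Payables=-463

Answer: 314 149 -463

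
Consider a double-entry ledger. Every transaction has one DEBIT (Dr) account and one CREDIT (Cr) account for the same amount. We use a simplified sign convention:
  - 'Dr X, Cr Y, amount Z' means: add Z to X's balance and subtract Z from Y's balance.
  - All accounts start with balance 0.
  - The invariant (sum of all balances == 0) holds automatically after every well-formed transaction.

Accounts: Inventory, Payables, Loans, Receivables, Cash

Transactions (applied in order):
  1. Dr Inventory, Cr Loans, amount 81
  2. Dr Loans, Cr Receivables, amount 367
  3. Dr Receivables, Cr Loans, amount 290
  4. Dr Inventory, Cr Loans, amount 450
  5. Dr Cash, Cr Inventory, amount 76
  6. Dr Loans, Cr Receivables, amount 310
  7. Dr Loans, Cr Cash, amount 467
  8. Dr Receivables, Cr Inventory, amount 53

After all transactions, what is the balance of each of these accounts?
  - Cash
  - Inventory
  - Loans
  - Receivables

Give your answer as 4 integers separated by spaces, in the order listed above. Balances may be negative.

Answer: -391 402 323 -334

Derivation:
After txn 1 (Dr Inventory, Cr Loans, amount 81): Inventory=81 Loans=-81
After txn 2 (Dr Loans, Cr Receivables, amount 367): Inventory=81 Loans=286 Receivables=-367
After txn 3 (Dr Receivables, Cr Loans, amount 290): Inventory=81 Loans=-4 Receivables=-77
After txn 4 (Dr Inventory, Cr Loans, amount 450): Inventory=531 Loans=-454 Receivables=-77
After txn 5 (Dr Cash, Cr Inventory, amount 76): Cash=76 Inventory=455 Loans=-454 Receivables=-77
After txn 6 (Dr Loans, Cr Receivables, amount 310): Cash=76 Inventory=455 Loans=-144 Receivables=-387
After txn 7 (Dr Loans, Cr Cash, amount 467): Cash=-391 Inventory=455 Loans=323 Receivables=-387
After txn 8 (Dr Receivables, Cr Inventory, amount 53): Cash=-391 Inventory=402 Loans=323 Receivables=-334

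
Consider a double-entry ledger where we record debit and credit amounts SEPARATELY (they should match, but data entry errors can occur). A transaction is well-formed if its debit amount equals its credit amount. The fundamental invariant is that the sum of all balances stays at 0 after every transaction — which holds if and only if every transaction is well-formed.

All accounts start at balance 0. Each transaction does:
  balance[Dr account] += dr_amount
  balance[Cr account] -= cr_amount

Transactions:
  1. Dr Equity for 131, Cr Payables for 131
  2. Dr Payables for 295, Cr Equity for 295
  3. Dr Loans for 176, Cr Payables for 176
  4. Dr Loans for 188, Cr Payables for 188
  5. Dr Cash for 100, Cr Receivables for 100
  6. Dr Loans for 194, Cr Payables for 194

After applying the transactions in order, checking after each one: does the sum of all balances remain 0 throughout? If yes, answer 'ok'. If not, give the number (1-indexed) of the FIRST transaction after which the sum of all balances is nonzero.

After txn 1: dr=131 cr=131 sum_balances=0
After txn 2: dr=295 cr=295 sum_balances=0
After txn 3: dr=176 cr=176 sum_balances=0
After txn 4: dr=188 cr=188 sum_balances=0
After txn 5: dr=100 cr=100 sum_balances=0
After txn 6: dr=194 cr=194 sum_balances=0

Answer: ok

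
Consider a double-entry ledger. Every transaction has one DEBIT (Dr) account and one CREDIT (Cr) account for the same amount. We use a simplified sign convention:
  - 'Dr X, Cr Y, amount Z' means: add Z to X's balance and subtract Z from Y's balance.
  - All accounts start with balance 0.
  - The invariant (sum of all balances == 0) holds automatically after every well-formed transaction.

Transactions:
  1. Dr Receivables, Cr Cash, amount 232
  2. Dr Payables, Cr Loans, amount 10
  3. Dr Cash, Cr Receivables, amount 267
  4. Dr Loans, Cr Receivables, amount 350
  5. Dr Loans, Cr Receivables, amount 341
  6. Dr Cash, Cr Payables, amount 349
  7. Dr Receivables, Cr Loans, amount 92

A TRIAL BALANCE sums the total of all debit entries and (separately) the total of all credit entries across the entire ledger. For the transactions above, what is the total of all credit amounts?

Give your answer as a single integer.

Txn 1: credit+=232
Txn 2: credit+=10
Txn 3: credit+=267
Txn 4: credit+=350
Txn 5: credit+=341
Txn 6: credit+=349
Txn 7: credit+=92
Total credits = 1641

Answer: 1641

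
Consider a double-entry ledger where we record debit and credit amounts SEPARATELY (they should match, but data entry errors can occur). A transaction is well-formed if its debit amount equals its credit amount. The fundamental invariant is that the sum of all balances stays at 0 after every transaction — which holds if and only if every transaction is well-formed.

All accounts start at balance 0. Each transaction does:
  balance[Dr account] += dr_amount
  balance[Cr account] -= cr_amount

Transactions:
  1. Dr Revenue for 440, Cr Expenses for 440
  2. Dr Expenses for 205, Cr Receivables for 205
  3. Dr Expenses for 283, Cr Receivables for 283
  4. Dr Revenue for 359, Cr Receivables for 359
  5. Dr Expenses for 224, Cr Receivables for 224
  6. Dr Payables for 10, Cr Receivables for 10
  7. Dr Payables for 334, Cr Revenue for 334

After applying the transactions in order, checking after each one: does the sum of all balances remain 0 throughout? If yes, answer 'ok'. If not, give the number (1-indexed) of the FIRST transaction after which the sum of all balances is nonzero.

After txn 1: dr=440 cr=440 sum_balances=0
After txn 2: dr=205 cr=205 sum_balances=0
After txn 3: dr=283 cr=283 sum_balances=0
After txn 4: dr=359 cr=359 sum_balances=0
After txn 5: dr=224 cr=224 sum_balances=0
After txn 6: dr=10 cr=10 sum_balances=0
After txn 7: dr=334 cr=334 sum_balances=0

Answer: ok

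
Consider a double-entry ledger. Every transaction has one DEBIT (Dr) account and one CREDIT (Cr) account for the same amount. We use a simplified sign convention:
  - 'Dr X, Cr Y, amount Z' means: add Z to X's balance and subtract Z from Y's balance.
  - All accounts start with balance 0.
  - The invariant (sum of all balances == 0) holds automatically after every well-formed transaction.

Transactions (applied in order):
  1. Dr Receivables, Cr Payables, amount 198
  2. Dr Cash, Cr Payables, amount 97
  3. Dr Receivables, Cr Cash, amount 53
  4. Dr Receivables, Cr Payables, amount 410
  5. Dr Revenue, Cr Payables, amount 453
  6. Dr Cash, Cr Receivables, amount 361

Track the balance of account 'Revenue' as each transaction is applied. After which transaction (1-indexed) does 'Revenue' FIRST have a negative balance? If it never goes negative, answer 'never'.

Answer: never

Derivation:
After txn 1: Revenue=0
After txn 2: Revenue=0
After txn 3: Revenue=0
After txn 4: Revenue=0
After txn 5: Revenue=453
After txn 6: Revenue=453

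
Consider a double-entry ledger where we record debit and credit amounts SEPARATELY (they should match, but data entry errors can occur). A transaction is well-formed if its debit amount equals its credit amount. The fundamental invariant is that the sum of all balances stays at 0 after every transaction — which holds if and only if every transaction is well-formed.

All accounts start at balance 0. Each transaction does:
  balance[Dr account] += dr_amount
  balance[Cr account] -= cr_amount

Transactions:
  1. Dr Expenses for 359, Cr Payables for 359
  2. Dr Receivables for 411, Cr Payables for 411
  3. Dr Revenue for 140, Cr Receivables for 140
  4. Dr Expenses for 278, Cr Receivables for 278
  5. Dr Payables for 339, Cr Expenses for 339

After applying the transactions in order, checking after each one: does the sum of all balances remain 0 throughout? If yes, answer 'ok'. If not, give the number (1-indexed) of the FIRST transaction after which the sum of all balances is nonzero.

After txn 1: dr=359 cr=359 sum_balances=0
After txn 2: dr=411 cr=411 sum_balances=0
After txn 3: dr=140 cr=140 sum_balances=0
After txn 4: dr=278 cr=278 sum_balances=0
After txn 5: dr=339 cr=339 sum_balances=0

Answer: ok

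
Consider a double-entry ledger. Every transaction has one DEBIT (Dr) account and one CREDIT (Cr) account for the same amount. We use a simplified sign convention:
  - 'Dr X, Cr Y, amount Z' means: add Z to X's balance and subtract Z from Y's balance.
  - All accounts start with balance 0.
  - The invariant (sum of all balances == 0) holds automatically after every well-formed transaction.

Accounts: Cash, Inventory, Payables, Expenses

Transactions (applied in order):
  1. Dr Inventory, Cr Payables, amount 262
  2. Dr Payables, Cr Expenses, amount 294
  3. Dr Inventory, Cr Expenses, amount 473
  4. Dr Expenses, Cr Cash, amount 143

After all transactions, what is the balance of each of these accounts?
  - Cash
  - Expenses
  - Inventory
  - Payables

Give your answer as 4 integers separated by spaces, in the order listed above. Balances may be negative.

Answer: -143 -624 735 32

Derivation:
After txn 1 (Dr Inventory, Cr Payables, amount 262): Inventory=262 Payables=-262
After txn 2 (Dr Payables, Cr Expenses, amount 294): Expenses=-294 Inventory=262 Payables=32
After txn 3 (Dr Inventory, Cr Expenses, amount 473): Expenses=-767 Inventory=735 Payables=32
After txn 4 (Dr Expenses, Cr Cash, amount 143): Cash=-143 Expenses=-624 Inventory=735 Payables=32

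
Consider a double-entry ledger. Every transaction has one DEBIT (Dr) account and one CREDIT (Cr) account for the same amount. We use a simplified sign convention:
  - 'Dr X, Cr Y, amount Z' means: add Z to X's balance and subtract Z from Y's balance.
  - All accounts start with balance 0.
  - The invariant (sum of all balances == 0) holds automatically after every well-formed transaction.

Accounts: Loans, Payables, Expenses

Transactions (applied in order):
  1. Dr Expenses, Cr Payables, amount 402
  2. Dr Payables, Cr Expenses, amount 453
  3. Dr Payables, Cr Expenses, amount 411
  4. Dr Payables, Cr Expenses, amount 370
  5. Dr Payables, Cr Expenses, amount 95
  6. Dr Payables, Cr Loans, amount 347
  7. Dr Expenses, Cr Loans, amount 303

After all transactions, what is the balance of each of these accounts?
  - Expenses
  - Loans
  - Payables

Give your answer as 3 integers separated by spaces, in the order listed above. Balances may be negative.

After txn 1 (Dr Expenses, Cr Payables, amount 402): Expenses=402 Payables=-402
After txn 2 (Dr Payables, Cr Expenses, amount 453): Expenses=-51 Payables=51
After txn 3 (Dr Payables, Cr Expenses, amount 411): Expenses=-462 Payables=462
After txn 4 (Dr Payables, Cr Expenses, amount 370): Expenses=-832 Payables=832
After txn 5 (Dr Payables, Cr Expenses, amount 95): Expenses=-927 Payables=927
After txn 6 (Dr Payables, Cr Loans, amount 347): Expenses=-927 Loans=-347 Payables=1274
After txn 7 (Dr Expenses, Cr Loans, amount 303): Expenses=-624 Loans=-650 Payables=1274

Answer: -624 -650 1274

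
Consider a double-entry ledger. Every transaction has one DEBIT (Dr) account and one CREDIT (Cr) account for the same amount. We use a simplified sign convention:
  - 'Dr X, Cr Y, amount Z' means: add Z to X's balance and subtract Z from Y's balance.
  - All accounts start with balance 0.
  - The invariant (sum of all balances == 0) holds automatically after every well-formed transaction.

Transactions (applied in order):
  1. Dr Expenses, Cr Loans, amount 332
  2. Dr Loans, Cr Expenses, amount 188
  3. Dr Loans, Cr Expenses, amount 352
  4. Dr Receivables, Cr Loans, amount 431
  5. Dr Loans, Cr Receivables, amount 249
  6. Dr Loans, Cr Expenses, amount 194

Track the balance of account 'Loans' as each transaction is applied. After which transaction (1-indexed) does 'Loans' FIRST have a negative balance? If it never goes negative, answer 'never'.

After txn 1: Loans=-332

Answer: 1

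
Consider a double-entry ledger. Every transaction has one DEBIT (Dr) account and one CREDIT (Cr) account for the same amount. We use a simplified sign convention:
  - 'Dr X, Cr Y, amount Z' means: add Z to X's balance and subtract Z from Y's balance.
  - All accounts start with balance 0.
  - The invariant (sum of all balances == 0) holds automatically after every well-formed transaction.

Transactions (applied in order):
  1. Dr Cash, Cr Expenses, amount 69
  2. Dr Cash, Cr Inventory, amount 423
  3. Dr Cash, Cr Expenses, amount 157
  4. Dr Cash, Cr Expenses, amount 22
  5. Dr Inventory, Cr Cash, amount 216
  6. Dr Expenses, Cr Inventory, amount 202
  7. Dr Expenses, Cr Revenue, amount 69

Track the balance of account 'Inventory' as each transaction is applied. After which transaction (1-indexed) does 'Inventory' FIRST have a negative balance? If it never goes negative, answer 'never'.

Answer: 2

Derivation:
After txn 1: Inventory=0
After txn 2: Inventory=-423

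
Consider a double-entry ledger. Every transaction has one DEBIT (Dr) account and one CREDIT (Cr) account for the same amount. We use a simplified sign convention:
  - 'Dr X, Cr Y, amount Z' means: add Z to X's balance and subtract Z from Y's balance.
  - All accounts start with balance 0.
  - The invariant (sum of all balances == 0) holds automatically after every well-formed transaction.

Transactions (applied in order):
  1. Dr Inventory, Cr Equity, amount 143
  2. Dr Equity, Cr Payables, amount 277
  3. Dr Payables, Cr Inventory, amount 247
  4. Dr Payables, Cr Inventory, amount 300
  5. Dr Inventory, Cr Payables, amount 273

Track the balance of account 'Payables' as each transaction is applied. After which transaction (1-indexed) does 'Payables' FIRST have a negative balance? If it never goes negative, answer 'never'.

After txn 1: Payables=0
After txn 2: Payables=-277

Answer: 2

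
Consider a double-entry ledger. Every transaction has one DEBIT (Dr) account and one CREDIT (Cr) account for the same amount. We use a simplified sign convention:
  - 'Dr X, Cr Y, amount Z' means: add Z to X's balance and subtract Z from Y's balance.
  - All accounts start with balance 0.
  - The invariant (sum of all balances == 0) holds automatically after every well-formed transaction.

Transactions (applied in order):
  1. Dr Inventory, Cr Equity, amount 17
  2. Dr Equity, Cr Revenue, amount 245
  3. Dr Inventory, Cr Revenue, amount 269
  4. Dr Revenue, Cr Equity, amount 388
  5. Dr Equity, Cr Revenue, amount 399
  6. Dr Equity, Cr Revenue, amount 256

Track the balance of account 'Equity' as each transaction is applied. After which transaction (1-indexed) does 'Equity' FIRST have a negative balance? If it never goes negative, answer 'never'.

Answer: 1

Derivation:
After txn 1: Equity=-17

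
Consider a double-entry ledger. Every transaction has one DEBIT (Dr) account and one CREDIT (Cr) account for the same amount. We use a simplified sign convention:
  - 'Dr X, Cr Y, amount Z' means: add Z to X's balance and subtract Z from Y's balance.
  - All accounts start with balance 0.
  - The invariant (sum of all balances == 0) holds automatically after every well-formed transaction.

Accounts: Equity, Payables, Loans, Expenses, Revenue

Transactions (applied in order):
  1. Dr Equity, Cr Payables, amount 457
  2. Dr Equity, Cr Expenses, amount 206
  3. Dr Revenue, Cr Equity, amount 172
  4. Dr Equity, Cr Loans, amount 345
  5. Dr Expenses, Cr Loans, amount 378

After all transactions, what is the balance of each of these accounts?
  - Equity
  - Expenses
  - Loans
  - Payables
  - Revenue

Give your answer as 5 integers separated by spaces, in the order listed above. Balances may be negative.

After txn 1 (Dr Equity, Cr Payables, amount 457): Equity=457 Payables=-457
After txn 2 (Dr Equity, Cr Expenses, amount 206): Equity=663 Expenses=-206 Payables=-457
After txn 3 (Dr Revenue, Cr Equity, amount 172): Equity=491 Expenses=-206 Payables=-457 Revenue=172
After txn 4 (Dr Equity, Cr Loans, amount 345): Equity=836 Expenses=-206 Loans=-345 Payables=-457 Revenue=172
After txn 5 (Dr Expenses, Cr Loans, amount 378): Equity=836 Expenses=172 Loans=-723 Payables=-457 Revenue=172

Answer: 836 172 -723 -457 172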